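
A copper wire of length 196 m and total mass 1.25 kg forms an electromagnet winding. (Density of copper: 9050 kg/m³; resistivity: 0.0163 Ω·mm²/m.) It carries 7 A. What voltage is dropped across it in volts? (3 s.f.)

31.7 V

ρ = 0.0163 Ω·mm²/m = 1.63×10^-8 Ω·m
A = m/(density·L) = 1.25/(9050×196) = 7.0470e-07 m²
R = ρL/A = (1.63×10^-8)(196)/(7.0470e-07) = 4.534 Ω
V = IR = 7 × 4.534 = 31.7 V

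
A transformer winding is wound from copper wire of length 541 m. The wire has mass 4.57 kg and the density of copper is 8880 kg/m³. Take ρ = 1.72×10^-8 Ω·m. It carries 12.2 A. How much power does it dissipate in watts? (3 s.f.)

1460 W

A = m/(density·L) = 4.57/(8880×541) = 9.5127e-07 m²
R = ρL/A = (1.72×10^-8)(541)/(9.5127e-07) = 9.782 Ω
P = I²R = (12.2)² × 9.782 = 1460 W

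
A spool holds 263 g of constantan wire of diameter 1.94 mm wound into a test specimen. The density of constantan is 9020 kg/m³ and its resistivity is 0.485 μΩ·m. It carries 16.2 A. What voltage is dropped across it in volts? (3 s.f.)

ρ = 0.485 μΩ·m = 4.85×10^-7 Ω·m
A = π(d/2)² = π(9.7000e-04 m)² = 2.9559e-06 m²
L = m/(density·A) = 0.263/(9020×2.9559e-06) = 9.864 m
R = ρL/A = (4.85×10^-7)(9.864)/(2.9559e-06) = 1.618 Ω
V = IR = 16.2 × 1.618 = 26.2 V

26.2 V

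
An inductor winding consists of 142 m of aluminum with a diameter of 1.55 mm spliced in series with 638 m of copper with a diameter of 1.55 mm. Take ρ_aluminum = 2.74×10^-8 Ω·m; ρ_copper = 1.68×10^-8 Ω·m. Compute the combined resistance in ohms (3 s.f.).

7.74 Ω

Segment 1: A = π(d/2)² = π(7.7500e-04 m)² = 1.887e-06 m²
R₁ = ρL/A = (2.74×10^-8)(142)/(1.887e-06) = 2.062 Ω
R₂ = (1.68×10^-8)(638)/(1.887e-06) = 5.68 Ω
R = R₁ + R₂ = 7.74 Ω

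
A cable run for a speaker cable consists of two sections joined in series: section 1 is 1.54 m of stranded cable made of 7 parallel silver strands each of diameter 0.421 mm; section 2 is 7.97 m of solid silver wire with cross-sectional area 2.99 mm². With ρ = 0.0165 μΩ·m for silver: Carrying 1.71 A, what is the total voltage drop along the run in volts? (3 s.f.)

ρ = 0.0165 μΩ·m = 1.65×10^-8 Ω·m
Section 1: A_strand = π(2.1050e-04)² = 1.392e-07 m²; R₁ = ρL/(N·A_s) = (1.65×10^-8)(1.54)/(7×1.392e-07) = 0.02608 Ω
Section 2: A = 2.99 mm² = 2.990e-06 m²
R₂ = (1.65×10^-8)(7.97)/(2.990e-06) = 0.04398 Ω
R = R₁ + R₂ = 0.07006 Ω
V = IR = 1.71 × 0.07006 = 0.120 V

0.120 V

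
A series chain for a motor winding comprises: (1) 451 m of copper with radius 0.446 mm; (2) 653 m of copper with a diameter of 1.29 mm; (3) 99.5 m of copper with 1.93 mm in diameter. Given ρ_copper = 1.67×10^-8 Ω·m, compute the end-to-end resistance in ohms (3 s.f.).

21.0 Ω

Seg 1: A = πr² = π(4.4600e-04 m)² = 6.249e-07 m²
R_1 = (1.67×10^-8)(451)/(6.249e-07) = 12.05 Ω
Seg 2: A = π(d/2)² = π(6.4500e-04 m)² = 1.307e-06 m²
R_2 = (1.67×10^-8)(653)/(1.307e-06) = 8.344 Ω
Seg 3: A = π(d/2)² = π(9.6500e-04 m)² = 2.926e-06 m²
R_3 = (1.67×10^-8)(99.5)/(2.926e-06) = 0.568 Ω
R_total = R_1 + R_2 + R_3 = 21.0 Ω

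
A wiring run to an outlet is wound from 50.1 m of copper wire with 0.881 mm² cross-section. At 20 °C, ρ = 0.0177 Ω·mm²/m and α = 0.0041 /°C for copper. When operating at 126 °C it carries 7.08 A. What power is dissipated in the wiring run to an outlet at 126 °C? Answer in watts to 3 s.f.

72.4 W

ρ = 0.0177 Ω·mm²/m = 1.77×10^-8 Ω·m
A = 0.881 mm² = 8.810e-07 m²
R₍20₎ = ρL/A = (1.77×10^-8)(50.1)/(8.810e-07) = 1.007 Ω
R₍126₎ = R₍20₎(1 + αΔT) = 1.007 × (1 + 0.0041×106) = 1.444 Ω
P = I²R = (7.08)² × 1.444 = 72.4 W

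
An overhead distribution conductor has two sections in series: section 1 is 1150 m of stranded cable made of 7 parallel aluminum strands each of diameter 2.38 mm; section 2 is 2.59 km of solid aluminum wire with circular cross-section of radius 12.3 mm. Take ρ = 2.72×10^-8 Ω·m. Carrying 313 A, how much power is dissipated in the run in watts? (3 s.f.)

1.13×10^5 W

Section 1: A_strand = π(1.1900e-03)² = 4.449e-06 m²; R₁ = ρL/(N·A_s) = (2.72×10^-8)(1150)/(7×4.449e-06) = 1.004 Ω
Section 2: A = πr² = π(1.2300e-02 m)² = 4.753e-04 m²
R₂ = (2.72×10^-8)(2590)/(4.753e-04) = 0.1482 Ω
R = R₁ + R₂ = 1.153 Ω
P = I²R = (313)² × 1.153 = 1.13×10^5 W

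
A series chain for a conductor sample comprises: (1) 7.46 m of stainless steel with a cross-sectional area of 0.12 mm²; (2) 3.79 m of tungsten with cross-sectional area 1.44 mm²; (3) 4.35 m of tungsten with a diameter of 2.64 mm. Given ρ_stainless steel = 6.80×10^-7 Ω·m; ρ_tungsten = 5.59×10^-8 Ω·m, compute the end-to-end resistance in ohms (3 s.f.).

Seg 1: A = 0.12 mm² = 1.200e-07 m²
R_1 = (6.80×10^-7)(7.46)/(1.200e-07) = 42.27 Ω
Seg 2: A = 1.44 mm² = 1.440e-06 m²
R_2 = (5.59×10^-8)(3.79)/(1.440e-06) = 0.1471 Ω
Seg 3: A = π(d/2)² = π(1.3200e-03 m)² = 5.474e-06 m²
R_3 = (5.59×10^-8)(4.35)/(5.474e-06) = 0.04442 Ω
R_total = R_1 + R_2 + R_3 = 42.5 Ω

42.5 Ω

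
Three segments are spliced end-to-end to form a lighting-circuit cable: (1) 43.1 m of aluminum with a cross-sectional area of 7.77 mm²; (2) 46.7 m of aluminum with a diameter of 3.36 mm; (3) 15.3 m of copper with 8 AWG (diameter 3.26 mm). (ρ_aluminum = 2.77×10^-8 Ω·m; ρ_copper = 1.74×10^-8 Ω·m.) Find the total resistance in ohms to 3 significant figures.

0.331 Ω

Seg 1: A = 7.77 mm² = 7.770e-06 m²
R_1 = (2.77×10^-8)(43.1)/(7.770e-06) = 0.1537 Ω
Seg 2: A = π(d/2)² = π(1.6800e-03 m)² = 8.867e-06 m²
R_2 = (2.77×10^-8)(46.7)/(8.867e-06) = 0.1459 Ω
Seg 3: A = π(3.26/2 mm)² = π(1.6300e-03 m)² = 8.347e-06 m²
R_3 = (1.74×10^-8)(15.3)/(8.347e-06) = 0.03189 Ω
R_total = R_1 + R_2 + R_3 = 0.331 Ω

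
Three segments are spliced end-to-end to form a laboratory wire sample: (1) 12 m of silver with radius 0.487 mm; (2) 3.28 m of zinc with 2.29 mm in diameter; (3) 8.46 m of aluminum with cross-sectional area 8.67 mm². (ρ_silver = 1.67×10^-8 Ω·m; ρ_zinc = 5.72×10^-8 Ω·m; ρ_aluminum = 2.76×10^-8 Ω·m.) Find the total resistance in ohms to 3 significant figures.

Seg 1: A = πr² = π(4.8700e-04 m)² = 7.451e-07 m²
R_1 = (1.67×10^-8)(12)/(7.451e-07) = 0.269 Ω
Seg 2: A = π(d/2)² = π(1.1450e-03 m)² = 4.119e-06 m²
R_2 = (5.72×10^-8)(3.28)/(4.119e-06) = 0.04555 Ω
Seg 3: A = 8.67 mm² = 8.670e-06 m²
R_3 = (2.76×10^-8)(8.46)/(8.670e-06) = 0.02693 Ω
R_total = R_1 + R_2 + R_3 = 0.341 Ω

0.341 Ω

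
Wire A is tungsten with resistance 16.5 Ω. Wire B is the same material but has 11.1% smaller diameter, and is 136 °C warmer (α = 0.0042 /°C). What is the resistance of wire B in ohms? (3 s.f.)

R ∝ ρL/d² with ρ ∝ (1+αΔT), so R_B/R_A = (1 − 11.1/100)⁻² × (1 + 0.0042×136)
= 1.265 × 1.571 = 1.988
R_B = 1.988 × 16.5 = 32.8 Ω

32.8 Ω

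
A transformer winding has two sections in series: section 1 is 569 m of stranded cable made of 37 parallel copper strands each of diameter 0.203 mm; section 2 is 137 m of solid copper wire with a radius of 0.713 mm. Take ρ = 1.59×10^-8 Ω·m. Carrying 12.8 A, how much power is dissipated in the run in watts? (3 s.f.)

1460 W

Section 1: A_strand = π(1.0150e-04)² = 3.237e-08 m²; R₁ = ρL/(N·A_s) = (1.59×10^-8)(569)/(37×3.237e-08) = 7.555 Ω
Section 2: A = πr² = π(7.1300e-04 m)² = 1.597e-06 m²
R₂ = (1.59×10^-8)(137)/(1.597e-06) = 1.364 Ω
R = R₁ + R₂ = 8.919 Ω
P = I²R = (12.8)² × 8.919 = 1460 W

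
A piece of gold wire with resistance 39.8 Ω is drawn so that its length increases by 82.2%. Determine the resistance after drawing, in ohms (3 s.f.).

132 Ω

k = 1 + 82.2/100 = 1.822; volume constant ⇒ A' = A/k, so R' = k²R.
R' = 3.32 × 39.8 = 132 Ω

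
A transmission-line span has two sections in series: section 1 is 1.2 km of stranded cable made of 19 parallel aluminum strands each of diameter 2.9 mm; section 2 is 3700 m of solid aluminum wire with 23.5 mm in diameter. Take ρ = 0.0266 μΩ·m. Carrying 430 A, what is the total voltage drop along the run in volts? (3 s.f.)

ρ = 0.0266 μΩ·m = 2.66×10^-8 Ω·m
Section 1: A_strand = π(1.4500e-03)² = 6.605e-06 m²; R₁ = ρL/(N·A_s) = (2.66×10^-8)(1200)/(19×6.605e-06) = 0.2543 Ω
Section 2: A = π(d/2)² = π(1.1750e-02 m)² = 4.337e-04 m²
R₂ = (2.66×10^-8)(3700)/(4.337e-04) = 0.2269 Ω
R = R₁ + R₂ = 0.4813 Ω
V = IR = 430 × 0.4813 = 207 V

207 V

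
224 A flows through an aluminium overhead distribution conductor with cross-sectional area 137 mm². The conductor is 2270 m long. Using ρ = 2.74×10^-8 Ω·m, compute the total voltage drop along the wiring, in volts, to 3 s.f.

102 V

A = 137 mm² = 1.370e-04 m²
R = ρL/A = (2.74×10^-8)(2270)/(1.370e-04) = 0.454 Ω
V = IR = 224 × 0.454 = 102 V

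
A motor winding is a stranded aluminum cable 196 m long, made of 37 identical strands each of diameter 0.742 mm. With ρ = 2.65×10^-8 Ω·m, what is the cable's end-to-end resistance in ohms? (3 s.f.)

0.325 Ω

A_strand = π(3.7100e-04 m)² = 4.324e-07 m²
R_strand = ρL/A = (2.65×10^-8)(196)/(4.324e-07) = 12.01 Ω
R_total = R_strand/N = 12.01/37 = 0.325 Ω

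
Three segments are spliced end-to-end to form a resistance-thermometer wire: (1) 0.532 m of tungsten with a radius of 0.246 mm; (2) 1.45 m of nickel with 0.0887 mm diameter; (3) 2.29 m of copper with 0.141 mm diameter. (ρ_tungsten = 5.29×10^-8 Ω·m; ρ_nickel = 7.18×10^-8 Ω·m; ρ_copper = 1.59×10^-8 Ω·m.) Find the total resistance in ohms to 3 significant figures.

Seg 1: A = πr² = π(2.4600e-04 m)² = 1.901e-07 m²
R_1 = (5.29×10^-8)(0.532)/(1.901e-07) = 0.148 Ω
Seg 2: A = π(d/2)² = π(4.4350e-05 m)² = 6.179e-09 m²
R_2 = (7.18×10^-8)(1.45)/(6.179e-09) = 16.85 Ω
Seg 3: A = π(d/2)² = π(7.0500e-05 m)² = 1.561e-08 m²
R_3 = (1.59×10^-8)(2.29)/(1.561e-08) = 2.332 Ω
R_total = R_1 + R_2 + R_3 = 19.3 Ω

19.3 Ω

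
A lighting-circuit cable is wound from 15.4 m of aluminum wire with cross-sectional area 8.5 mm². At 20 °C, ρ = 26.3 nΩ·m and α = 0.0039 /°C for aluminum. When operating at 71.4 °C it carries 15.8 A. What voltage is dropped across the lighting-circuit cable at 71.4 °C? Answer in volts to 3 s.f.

ρ = 26.3 nΩ·m = 2.63×10^-8 Ω·m
A = 8.5 mm² = 8.500e-06 m²
R₍20₎ = ρL/A = (2.63×10^-8)(15.4)/(8.500e-06) = 0.04765 Ω
R₍71.4₎ = R₍20₎(1 + αΔT) = 0.04765 × (1 + 0.0039×51.4) = 0.0572 Ω
V = IR = 15.8 × 0.0572 = 0.904 V

0.904 V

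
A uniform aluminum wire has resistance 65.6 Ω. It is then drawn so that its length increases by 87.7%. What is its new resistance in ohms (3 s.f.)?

k = 1 + 87.7/100 = 1.877; volume constant ⇒ A' = A/k, so R' = k²R.
R' = 3.523 × 65.6 = 231 Ω

231 Ω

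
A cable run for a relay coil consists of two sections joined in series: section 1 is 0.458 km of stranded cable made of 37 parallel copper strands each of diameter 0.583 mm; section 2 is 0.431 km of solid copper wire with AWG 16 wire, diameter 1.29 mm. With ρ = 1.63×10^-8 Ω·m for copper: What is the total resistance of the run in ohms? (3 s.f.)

Section 1: A_strand = π(2.9150e-04)² = 2.669e-07 m²; R₁ = ρL/(N·A_s) = (1.63×10^-8)(458)/(37×2.669e-07) = 0.7558 Ω
Section 2: A = π(1.29/2 mm)² = π(6.4500e-04 m)² = 1.307e-06 m²
R₂ = (1.63×10^-8)(431)/(1.307e-06) = 5.375 Ω
R = R₁ + R₂ = 6.13 Ω

6.13 Ω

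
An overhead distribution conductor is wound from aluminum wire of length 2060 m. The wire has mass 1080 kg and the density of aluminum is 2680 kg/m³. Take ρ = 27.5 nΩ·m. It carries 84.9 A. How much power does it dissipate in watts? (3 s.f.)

2090 W

ρ = 27.5 nΩ·m = 2.75×10^-8 Ω·m
A = m/(density·L) = 1080/(2680×2060) = 1.9562e-04 m²
R = ρL/A = (2.75×10^-8)(2060)/(1.9562e-04) = 0.2896 Ω
P = I²R = (84.9)² × 0.2896 = 2090 W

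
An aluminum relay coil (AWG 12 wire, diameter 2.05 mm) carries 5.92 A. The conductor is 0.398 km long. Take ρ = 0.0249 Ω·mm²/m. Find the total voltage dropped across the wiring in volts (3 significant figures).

17.8 V

ρ = 0.0249 Ω·mm²/m = 2.49×10^-8 Ω·m
A = π(2.05/2 mm)² = π(1.0250e-03 m)² = 3.301e-06 m²
R = ρL/A = (2.49×10^-8)(398)/(3.301e-06) = 3.003 Ω
V = IR = 5.92 × 3.003 = 17.8 V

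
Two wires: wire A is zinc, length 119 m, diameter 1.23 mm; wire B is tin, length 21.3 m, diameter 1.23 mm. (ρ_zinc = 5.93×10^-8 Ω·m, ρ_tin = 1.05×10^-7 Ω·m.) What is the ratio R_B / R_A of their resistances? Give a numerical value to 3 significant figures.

R ∝ ρL/d², so R_B/R_A = (ρ_B/ρ_A) × (L_B/L_A)
= (1.05×10^-7/5.93×10^-8) × (21.3/119) = 0.317

0.317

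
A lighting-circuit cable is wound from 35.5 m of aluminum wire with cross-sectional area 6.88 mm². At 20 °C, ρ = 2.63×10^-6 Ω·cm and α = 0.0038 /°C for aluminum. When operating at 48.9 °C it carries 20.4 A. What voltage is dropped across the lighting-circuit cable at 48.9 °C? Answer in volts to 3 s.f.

3.07 V

ρ = 2.63×10^-6 Ω·cm = 2.63×10^-8 Ω·m
A = 6.88 mm² = 6.880e-06 m²
R₍20₎ = ρL/A = (2.63×10^-8)(35.5)/(6.880e-06) = 0.1357 Ω
R₍48.9₎ = R₍20₎(1 + αΔT) = 0.1357 × (1 + 0.0038×28.9) = 0.1506 Ω
V = IR = 20.4 × 0.1506 = 3.07 V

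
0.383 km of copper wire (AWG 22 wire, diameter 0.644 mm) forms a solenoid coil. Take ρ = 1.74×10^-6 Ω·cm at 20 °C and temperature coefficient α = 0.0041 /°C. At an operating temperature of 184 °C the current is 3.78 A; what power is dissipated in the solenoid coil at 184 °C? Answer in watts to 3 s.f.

ρ = 1.74×10^-6 Ω·cm = 1.74×10^-8 Ω·m
A = π(0.644/2 mm)² = π(3.2200e-04 m)² = 3.257e-07 m²
R₍20₎ = ρL/A = (1.74×10^-8)(383)/(3.257e-07) = 20.46 Ω
R₍184₎ = R₍20₎(1 + αΔT) = 20.46 × (1 + 0.0041×164) = 34.22 Ω
P = I²R = (3.78)² × 34.22 = 489 W

489 W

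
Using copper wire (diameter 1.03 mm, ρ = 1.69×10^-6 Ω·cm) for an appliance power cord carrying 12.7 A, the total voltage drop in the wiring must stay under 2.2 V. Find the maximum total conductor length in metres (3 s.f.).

8.54 m

ρ = 1.69×10^-6 Ω·cm = 1.69×10^-8 Ω·m
A = π(d/2)² = π(5.1500e-04 m)² = 8.332e-07 m²
L_max = V_max·A/(1·ρI) = (2.2)(8.332e-07)/(1.69×10^-8×12.7) = 8.54 m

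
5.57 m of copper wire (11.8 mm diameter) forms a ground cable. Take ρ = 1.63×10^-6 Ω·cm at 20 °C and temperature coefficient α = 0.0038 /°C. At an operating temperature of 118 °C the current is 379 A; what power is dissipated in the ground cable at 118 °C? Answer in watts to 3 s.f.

ρ = 1.63×10^-6 Ω·cm = 1.63×10^-8 Ω·m
A = π(d/2)² = π(5.9000e-03 m)² = 1.094e-04 m²
R₍20₎ = ρL/A = (1.63×10^-8)(5.57)/(1.094e-04) = 8.302×10^-4 Ω
R₍118₎ = R₍20₎(1 + αΔT) = 8.302×10^-4 × (1 + 0.0038×98) = 0.001139 Ω
P = I²R = (379)² × 0.001139 = 164 W

164 W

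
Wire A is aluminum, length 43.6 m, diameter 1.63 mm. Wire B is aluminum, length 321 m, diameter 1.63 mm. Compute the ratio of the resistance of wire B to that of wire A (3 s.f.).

7.36

R ∝ ρL/d², so R_B/R_A = (L_B/L_A)
= (321/43.6) = 7.36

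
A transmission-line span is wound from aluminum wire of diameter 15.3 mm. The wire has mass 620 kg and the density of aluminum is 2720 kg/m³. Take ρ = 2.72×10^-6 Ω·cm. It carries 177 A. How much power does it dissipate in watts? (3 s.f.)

5750 W

ρ = 2.72×10^-6 Ω·cm = 2.72×10^-8 Ω·m
A = π(d/2)² = π(7.6500e-03 m)² = 1.8385e-04 m²
L = m/(density·A) = 620/(2720×1.8385e-04) = 1240 m
R = ρL/A = (2.72×10^-8)(1240)/(1.8385e-04) = 0.1834 Ω
P = I²R = (177)² × 0.1834 = 5750 W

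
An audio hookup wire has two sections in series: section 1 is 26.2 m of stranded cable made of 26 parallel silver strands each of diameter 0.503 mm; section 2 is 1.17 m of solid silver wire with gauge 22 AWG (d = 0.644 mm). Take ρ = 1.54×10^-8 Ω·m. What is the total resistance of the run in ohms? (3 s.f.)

0.133 Ω

Section 1: A_strand = π(2.5150e-04)² = 1.987e-07 m²; R₁ = ρL/(N·A_s) = (1.54×10^-8)(26.2)/(26×1.987e-07) = 0.07809 Ω
Section 2: A = π(0.644/2 mm)² = π(3.2200e-04 m)² = 3.257e-07 m²
R₂ = (1.54×10^-8)(1.17)/(3.257e-07) = 0.05532 Ω
R = R₁ + R₂ = 0.133 Ω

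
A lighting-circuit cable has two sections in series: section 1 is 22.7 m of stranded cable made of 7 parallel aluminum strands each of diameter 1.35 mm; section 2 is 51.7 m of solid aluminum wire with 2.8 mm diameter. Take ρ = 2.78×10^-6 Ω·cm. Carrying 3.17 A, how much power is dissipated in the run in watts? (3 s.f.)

2.98 W

ρ = 2.78×10^-6 Ω·cm = 2.78×10^-8 Ω·m
Section 1: A_strand = π(6.7500e-04)² = 1.431e-06 m²; R₁ = ρL/(N·A_s) = (2.78×10^-8)(22.7)/(7×1.431e-06) = 0.06298 Ω
Section 2: A = π(d/2)² = π(1.4000e-03 m)² = 6.158e-06 m²
R₂ = (2.78×10^-8)(51.7)/(6.158e-06) = 0.2334 Ω
R = R₁ + R₂ = 0.2964 Ω
P = I²R = (3.17)² × 0.2964 = 2.98 W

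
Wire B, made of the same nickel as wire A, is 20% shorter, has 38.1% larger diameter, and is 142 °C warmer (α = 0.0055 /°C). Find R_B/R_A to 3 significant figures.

0.747

R ∝ ρL/d² with ρ ∝ (1+αΔT), so R_B/R_A = (1 − 20/100) × (1 + 38.1/100)⁻² × (1 + 0.0055×142)
= 0.8 × 0.5243 × 1.781 = 0.747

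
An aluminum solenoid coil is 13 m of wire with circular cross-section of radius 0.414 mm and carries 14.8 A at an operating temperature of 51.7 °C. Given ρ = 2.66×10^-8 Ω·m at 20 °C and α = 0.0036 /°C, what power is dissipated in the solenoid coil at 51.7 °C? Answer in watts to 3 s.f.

157 W

A = πr² = π(4.1400e-04 m)² = 5.385e-07 m²
R₍20₎ = ρL/A = (2.66×10^-8)(13)/(5.385e-07) = 0.6422 Ω
R₍51.7₎ = R₍20₎(1 + αΔT) = 0.6422 × (1 + 0.0036×31.7) = 0.7155 Ω
P = I²R = (14.8)² × 0.7155 = 157 W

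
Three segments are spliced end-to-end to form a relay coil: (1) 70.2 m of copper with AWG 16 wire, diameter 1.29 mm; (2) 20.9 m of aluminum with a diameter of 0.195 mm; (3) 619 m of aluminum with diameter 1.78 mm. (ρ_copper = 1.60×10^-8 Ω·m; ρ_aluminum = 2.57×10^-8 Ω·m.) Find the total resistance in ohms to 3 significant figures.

25.2 Ω

Seg 1: A = π(1.29/2 mm)² = π(6.4500e-04 m)² = 1.307e-06 m²
R_1 = (1.60×10^-8)(70.2)/(1.307e-06) = 0.8594 Ω
Seg 2: A = π(d/2)² = π(9.7500e-05 m)² = 2.986e-08 m²
R_2 = (2.57×10^-8)(20.9)/(2.986e-08) = 17.99 Ω
Seg 3: A = π(d/2)² = π(8.9000e-04 m)² = 2.488e-06 m²
R_3 = (2.57×10^-8)(619)/(2.488e-06) = 6.393 Ω
R_total = R_1 + R_2 + R_3 = 25.2 Ω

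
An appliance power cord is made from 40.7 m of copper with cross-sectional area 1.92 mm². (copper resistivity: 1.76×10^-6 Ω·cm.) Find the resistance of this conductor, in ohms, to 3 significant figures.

ρ = 1.76×10^-6 Ω·cm = 1.76×10^-8 Ω·m
A = 1.92 mm² = 1.920e-06 m²
R = ρL/A = (1.76×10^-8)(40.7 m)/(1.920e-06 m²) = 0.373 Ω

0.373 Ω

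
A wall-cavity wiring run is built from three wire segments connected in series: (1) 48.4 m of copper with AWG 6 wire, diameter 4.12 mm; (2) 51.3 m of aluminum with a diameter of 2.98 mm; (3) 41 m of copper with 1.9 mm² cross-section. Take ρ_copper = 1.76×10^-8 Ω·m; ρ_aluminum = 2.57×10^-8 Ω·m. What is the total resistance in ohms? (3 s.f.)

0.633 Ω

Seg 1: A = π(4.12/2 mm)² = π(2.0600e-03 m)² = 1.333e-05 m²
R_1 = (1.76×10^-8)(48.4)/(1.333e-05) = 0.0639 Ω
Seg 2: A = π(d/2)² = π(1.4900e-03 m)² = 6.975e-06 m²
R_2 = (2.57×10^-8)(51.3)/(6.975e-06) = 0.189 Ω
Seg 3: A = 1.9 mm² = 1.900e-06 m²
R_3 = (1.76×10^-8)(41)/(1.900e-06) = 0.3798 Ω
R_total = R_1 + R_2 + R_3 = 0.633 Ω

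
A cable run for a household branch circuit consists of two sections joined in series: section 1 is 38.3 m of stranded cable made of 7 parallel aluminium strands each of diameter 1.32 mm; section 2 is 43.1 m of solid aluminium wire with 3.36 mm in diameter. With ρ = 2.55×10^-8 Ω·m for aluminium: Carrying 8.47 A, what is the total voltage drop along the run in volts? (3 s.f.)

1.91 V

Section 1: A_strand = π(6.6000e-04)² = 1.368e-06 m²; R₁ = ρL/(N·A_s) = (2.55×10^-8)(38.3)/(7×1.368e-06) = 0.102 Ω
Section 2: A = π(d/2)² = π(1.6800e-03 m)² = 8.867e-06 m²
R₂ = (2.55×10^-8)(43.1)/(8.867e-06) = 0.124 Ω
R = R₁ + R₂ = 0.2259 Ω
V = IR = 8.47 × 0.2259 = 1.91 V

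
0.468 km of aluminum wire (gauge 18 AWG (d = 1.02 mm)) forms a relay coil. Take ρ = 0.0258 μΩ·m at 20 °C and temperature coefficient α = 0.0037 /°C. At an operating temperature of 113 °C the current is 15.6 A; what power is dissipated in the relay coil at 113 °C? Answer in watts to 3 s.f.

ρ = 0.0258 μΩ·m = 2.58×10^-8 Ω·m
A = π(1.02/2 mm)² = π(5.1000e-04 m)² = 8.171e-07 m²
R₍20₎ = ρL/A = (2.58×10^-8)(468)/(8.171e-07) = 14.78 Ω
R₍113₎ = R₍20₎(1 + αΔT) = 14.78 × (1 + 0.0037×93) = 19.86 Ω
P = I²R = (15.6)² × 19.86 = 4830 W

4830 W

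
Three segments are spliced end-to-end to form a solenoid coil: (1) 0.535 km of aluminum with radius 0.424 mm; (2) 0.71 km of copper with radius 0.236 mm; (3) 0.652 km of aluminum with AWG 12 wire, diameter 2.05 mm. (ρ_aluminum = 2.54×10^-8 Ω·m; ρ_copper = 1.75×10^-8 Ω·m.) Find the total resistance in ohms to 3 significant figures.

Seg 1: A = πr² = π(4.2400e-04 m)² = 5.648e-07 m²
R_1 = (2.54×10^-8)(535)/(5.648e-07) = 24.06 Ω
Seg 2: A = πr² = π(2.3600e-04 m)² = 1.750e-07 m²
R_2 = (1.75×10^-8)(710)/(1.750e-07) = 71.01 Ω
Seg 3: A = π(2.05/2 mm)² = π(1.0250e-03 m)² = 3.301e-06 m²
R_3 = (2.54×10^-8)(652)/(3.301e-06) = 5.017 Ω
R_total = R_1 + R_2 + R_3 = 100 Ω

100 Ω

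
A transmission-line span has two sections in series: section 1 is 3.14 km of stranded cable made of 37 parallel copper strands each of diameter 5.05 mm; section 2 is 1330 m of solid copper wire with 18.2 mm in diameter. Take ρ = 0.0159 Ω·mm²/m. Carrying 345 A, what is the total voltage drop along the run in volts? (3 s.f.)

51.3 V

ρ = 0.0159 Ω·mm²/m = 1.59×10^-8 Ω·m
Section 1: A_strand = π(2.5250e-03)² = 2.003e-05 m²; R₁ = ρL/(N·A_s) = (1.59×10^-8)(3140)/(37×2.003e-05) = 0.06737 Ω
Section 2: A = π(d/2)² = π(9.1000e-03 m)² = 2.602e-04 m²
R₂ = (1.59×10^-8)(1330)/(2.602e-04) = 0.08129 Ω
R = R₁ + R₂ = 0.1487 Ω
V = IR = 345 × 0.1487 = 51.3 V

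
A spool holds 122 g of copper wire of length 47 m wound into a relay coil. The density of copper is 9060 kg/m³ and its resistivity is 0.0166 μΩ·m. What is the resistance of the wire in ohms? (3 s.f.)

ρ = 0.0166 μΩ·m = 1.66×10^-8 Ω·m
A = m/(density·L) = 0.122/(9060×47) = 2.8651e-07 m²
R = ρL/A = (1.66×10^-8)(47)/(2.8651e-07) = 2.72 Ω

2.72 Ω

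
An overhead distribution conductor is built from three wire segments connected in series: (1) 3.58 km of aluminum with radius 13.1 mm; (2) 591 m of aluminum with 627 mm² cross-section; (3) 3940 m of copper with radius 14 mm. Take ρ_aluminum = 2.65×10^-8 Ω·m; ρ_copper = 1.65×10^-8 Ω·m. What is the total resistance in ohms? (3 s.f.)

Seg 1: A = πr² = π(1.3100e-02 m)² = 5.391e-04 m²
R_1 = (2.65×10^-8)(3580)/(5.391e-04) = 0.176 Ω
Seg 2: A = 627 mm² = 6.270e-04 m²
R_2 = (2.65×10^-8)(591)/(6.270e-04) = 0.02498 Ω
Seg 3: A = πr² = π(1.4000e-02 m)² = 6.158e-04 m²
R_3 = (1.65×10^-8)(3940)/(6.158e-04) = 0.1056 Ω
R_total = R_1 + R_2 + R_3 = 0.307 Ω

0.307 Ω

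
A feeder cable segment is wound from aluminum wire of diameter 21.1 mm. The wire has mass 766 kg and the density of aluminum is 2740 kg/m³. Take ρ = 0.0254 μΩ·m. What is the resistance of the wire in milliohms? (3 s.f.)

ρ = 0.0254 μΩ·m = 2.54×10^-8 Ω·m
A = π(d/2)² = π(1.0550e-02 m)² = 3.4967e-04 m²
L = m/(density·A) = 766/(2740×3.4967e-04) = 799.5 m
R = ρL/A = (2.54×10^-8)(799.5)/(3.4967e-04) = 58.1 mΩ

58.1 mΩ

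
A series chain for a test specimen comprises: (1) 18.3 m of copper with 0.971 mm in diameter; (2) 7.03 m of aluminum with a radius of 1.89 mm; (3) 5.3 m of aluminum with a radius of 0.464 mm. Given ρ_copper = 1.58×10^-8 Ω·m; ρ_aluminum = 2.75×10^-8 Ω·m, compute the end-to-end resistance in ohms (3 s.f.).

0.623 Ω

Seg 1: A = π(d/2)² = π(4.8550e-04 m)² = 7.405e-07 m²
R_1 = (1.58×10^-8)(18.3)/(7.405e-07) = 0.3905 Ω
Seg 2: A = πr² = π(1.8900e-03 m)² = 1.122e-05 m²
R_2 = (2.75×10^-8)(7.03)/(1.122e-05) = 0.01723 Ω
Seg 3: A = πr² = π(4.6400e-04 m)² = 6.764e-07 m²
R_3 = (2.75×10^-8)(5.3)/(6.764e-07) = 0.2155 Ω
R_total = R_1 + R_2 + R_3 = 0.623 Ω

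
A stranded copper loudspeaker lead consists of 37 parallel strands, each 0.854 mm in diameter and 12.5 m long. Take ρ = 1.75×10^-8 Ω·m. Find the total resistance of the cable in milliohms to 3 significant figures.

A_strand = π(4.2700e-04 m)² = 5.728e-07 m²
R_strand = ρL/A = (1.75×10^-8)(12.5)/(5.728e-07) = 0.3819 Ω
R_total = R_strand/N = 0.3819/37 = 10.3 mΩ

10.3 mΩ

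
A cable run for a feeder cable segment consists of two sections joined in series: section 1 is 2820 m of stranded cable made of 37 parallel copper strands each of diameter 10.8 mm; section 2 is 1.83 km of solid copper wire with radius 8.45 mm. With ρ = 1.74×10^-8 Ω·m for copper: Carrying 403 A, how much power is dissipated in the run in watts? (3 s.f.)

25400 W

Section 1: A_strand = π(5.4000e-03)² = 9.161e-05 m²; R₁ = ρL/(N·A_s) = (1.74×10^-8)(2820)/(37×9.161e-05) = 0.01448 Ω
Section 2: A = πr² = π(8.4500e-03 m)² = 2.243e-04 m²
R₂ = (1.74×10^-8)(1830)/(2.243e-04) = 0.142 Ω
R = R₁ + R₂ = 0.1564 Ω
P = I²R = (403)² × 0.1564 = 25400 W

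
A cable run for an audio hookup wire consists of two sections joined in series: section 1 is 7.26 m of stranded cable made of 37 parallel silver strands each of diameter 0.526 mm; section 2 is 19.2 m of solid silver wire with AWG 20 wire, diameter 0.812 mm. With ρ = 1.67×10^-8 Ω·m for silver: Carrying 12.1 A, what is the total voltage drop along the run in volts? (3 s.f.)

7.67 V

Section 1: A_strand = π(2.6300e-04)² = 2.173e-07 m²; R₁ = ρL/(N·A_s) = (1.67×10^-8)(7.26)/(37×2.173e-07) = 0.01508 Ω
Section 2: A = π(0.812/2 mm)² = π(4.0600e-04 m)² = 5.178e-07 m²
R₂ = (1.67×10^-8)(19.2)/(5.178e-07) = 0.6192 Ω
R = R₁ + R₂ = 0.6343 Ω
V = IR = 12.1 × 0.6343 = 7.67 V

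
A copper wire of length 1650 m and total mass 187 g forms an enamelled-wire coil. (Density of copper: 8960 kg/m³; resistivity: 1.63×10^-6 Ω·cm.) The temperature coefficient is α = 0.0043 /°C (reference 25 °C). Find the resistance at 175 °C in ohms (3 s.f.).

3500 Ω

ρ = 1.63×10^-6 Ω·cm = 1.63×10^-8 Ω·m
A = m/(density·L) = 0.187/(8960×1650) = 1.2649e-08 m²
R = ρL/A = (1.63×10^-8)(1650)/(1.2649e-08) = 2126 Ω
R(175 °C) = 2126 × (1 + 0.0043×150) = 3500 Ω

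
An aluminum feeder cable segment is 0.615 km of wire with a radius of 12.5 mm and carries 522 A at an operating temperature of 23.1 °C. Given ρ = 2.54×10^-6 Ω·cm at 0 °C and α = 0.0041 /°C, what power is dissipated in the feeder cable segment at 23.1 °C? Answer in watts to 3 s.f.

ρ = 2.54×10^-6 Ω·cm = 2.54×10^-8 Ω·m
A = πr² = π(1.2500e-02 m)² = 4.909e-04 m²
R₍0₎ = ρL/A = (2.54×10^-8)(615)/(4.909e-04) = 0.03182 Ω
R₍23.1₎ = R₍0₎(1 + αΔT) = 0.03182 × (1 + 0.0041×23.1) = 0.03484 Ω
P = I²R = (522)² × 0.03484 = 9490 W

9490 W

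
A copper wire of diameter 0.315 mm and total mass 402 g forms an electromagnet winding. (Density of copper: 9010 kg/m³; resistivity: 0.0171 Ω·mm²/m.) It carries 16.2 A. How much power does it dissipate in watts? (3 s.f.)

ρ = 0.0171 Ω·mm²/m = 1.71×10^-8 Ω·m
A = π(d/2)² = π(1.5750e-04 m)² = 7.7931e-08 m²
L = m/(density·A) = 0.402/(9010×7.7931e-08) = 572.5 m
R = ρL/A = (1.71×10^-8)(572.5)/(7.7931e-08) = 125.6 Ω
P = I²R = (16.2)² × 125.6 = 33000 W

33000 W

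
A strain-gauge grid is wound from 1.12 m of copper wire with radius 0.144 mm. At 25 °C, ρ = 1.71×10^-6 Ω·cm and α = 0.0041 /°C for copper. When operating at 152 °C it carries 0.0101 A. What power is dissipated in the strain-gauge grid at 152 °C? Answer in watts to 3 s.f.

4.56×10^-5 W

ρ = 1.71×10^-6 Ω·cm = 1.71×10^-8 Ω·m
A = πr² = π(1.4400e-04 m)² = 6.514e-08 m²
R₍25₎ = ρL/A = (1.71×10^-8)(1.12)/(6.514e-08) = 0.294 Ω
R₍152₎ = R₍25₎(1 + αΔT) = 0.294 × (1 + 0.0041×127) = 0.4471 Ω
P = I²R = (0.0101)² × 0.4471 = 4.56×10^-5 W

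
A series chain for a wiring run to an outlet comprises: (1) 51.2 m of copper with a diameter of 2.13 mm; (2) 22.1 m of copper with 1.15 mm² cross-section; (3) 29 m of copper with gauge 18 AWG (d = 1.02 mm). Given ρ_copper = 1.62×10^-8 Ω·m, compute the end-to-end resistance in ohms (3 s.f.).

1.12 Ω

Seg 1: A = π(d/2)² = π(1.0650e-03 m)² = 3.563e-06 m²
R_1 = (1.62×10^-8)(51.2)/(3.563e-06) = 0.2328 Ω
Seg 2: A = 1.15 mm² = 1.150e-06 m²
R_2 = (1.62×10^-8)(22.1)/(1.150e-06) = 0.3113 Ω
Seg 3: A = π(1.02/2 mm)² = π(5.1000e-04 m)² = 8.171e-07 m²
R_3 = (1.62×10^-8)(29)/(8.171e-07) = 0.5749 Ω
R_total = R_1 + R_2 + R_3 = 1.12 Ω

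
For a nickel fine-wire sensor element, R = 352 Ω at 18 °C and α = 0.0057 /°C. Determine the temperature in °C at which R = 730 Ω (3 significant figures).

R = R₀(1 + α(T − T₀)) ⇒ T = T₀ + (R/R₀ − 1)/α
T = 18 + (730/352 − 1)/0.0057 = 18 + (1.074)/0.0057 = 206 °C

206 °C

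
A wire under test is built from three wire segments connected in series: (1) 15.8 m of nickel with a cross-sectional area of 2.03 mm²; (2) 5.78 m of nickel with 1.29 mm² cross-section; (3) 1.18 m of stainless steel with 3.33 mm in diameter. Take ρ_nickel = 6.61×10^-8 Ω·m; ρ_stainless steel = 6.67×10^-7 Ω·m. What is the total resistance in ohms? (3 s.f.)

0.901 Ω

Seg 1: A = 2.03 mm² = 2.030e-06 m²
R_1 = (6.61×10^-8)(15.8)/(2.030e-06) = 0.5145 Ω
Seg 2: A = 1.29 mm² = 1.290e-06 m²
R_2 = (6.61×10^-8)(5.78)/(1.290e-06) = 0.2962 Ω
Seg 3: A = π(d/2)² = π(1.6650e-03 m)² = 8.709e-06 m²
R_3 = (6.67×10^-7)(1.18)/(8.709e-06) = 0.09037 Ω
R_total = R_1 + R_2 + R_3 = 0.901 Ω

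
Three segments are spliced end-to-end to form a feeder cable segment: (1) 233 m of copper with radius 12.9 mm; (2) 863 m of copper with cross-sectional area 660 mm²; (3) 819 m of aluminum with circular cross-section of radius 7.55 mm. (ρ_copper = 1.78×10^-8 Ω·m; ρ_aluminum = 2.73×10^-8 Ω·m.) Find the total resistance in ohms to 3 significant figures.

Seg 1: A = πr² = π(1.2900e-02 m)² = 5.228e-04 m²
R_1 = (1.78×10^-8)(233)/(5.228e-04) = 0.007933 Ω
Seg 2: A = 660 mm² = 6.600e-04 m²
R_2 = (1.78×10^-8)(863)/(6.600e-04) = 0.02327 Ω
Seg 3: A = πr² = π(7.5500e-03 m)² = 1.791e-04 m²
R_3 = (2.73×10^-8)(819)/(1.791e-04) = 0.1249 Ω
R_total = R_1 + R_2 + R_3 = 0.156 Ω

0.156 Ω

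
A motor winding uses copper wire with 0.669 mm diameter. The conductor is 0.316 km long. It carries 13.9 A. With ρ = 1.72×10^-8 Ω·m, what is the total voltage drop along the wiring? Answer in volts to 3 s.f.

215 V

A = π(d/2)² = π(3.3450e-04 m)² = 3.515e-07 m²
R = ρL/A = (1.72×10^-8)(316)/(3.515e-07) = 15.46 Ω
V = IR = 13.9 × 15.46 = 215 V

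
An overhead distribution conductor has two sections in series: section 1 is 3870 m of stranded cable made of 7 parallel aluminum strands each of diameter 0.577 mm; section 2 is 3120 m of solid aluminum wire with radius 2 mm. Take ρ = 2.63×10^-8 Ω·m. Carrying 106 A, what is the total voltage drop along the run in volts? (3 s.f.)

6590 V

Section 1: A_strand = π(2.8850e-04)² = 2.615e-07 m²; R₁ = ρL/(N·A_s) = (2.63×10^-8)(3870)/(7×2.615e-07) = 55.61 Ω
Section 2: A = πr² = π(2.0000e-03 m)² = 1.257e-05 m²
R₂ = (2.63×10^-8)(3120)/(1.257e-05) = 6.53 Ω
R = R₁ + R₂ = 62.14 Ω
V = IR = 106 × 62.14 = 6590 V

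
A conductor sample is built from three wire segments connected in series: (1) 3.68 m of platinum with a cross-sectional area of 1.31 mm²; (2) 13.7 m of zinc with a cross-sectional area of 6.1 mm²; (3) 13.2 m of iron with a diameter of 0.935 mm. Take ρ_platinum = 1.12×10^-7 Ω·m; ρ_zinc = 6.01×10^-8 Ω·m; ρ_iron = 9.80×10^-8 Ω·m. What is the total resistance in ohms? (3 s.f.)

Seg 1: A = 1.31 mm² = 1.310e-06 m²
R_1 = (1.12×10^-7)(3.68)/(1.310e-06) = 0.3146 Ω
Seg 2: A = 6.1 mm² = 6.100e-06 m²
R_2 = (6.01×10^-8)(13.7)/(6.100e-06) = 0.135 Ω
Seg 3: A = π(d/2)² = π(4.6750e-04 m)² = 6.866e-07 m²
R_3 = (9.80×10^-8)(13.2)/(6.866e-07) = 1.884 Ω
R_total = R_1 + R_2 + R_3 = 2.33 Ω

2.33 Ω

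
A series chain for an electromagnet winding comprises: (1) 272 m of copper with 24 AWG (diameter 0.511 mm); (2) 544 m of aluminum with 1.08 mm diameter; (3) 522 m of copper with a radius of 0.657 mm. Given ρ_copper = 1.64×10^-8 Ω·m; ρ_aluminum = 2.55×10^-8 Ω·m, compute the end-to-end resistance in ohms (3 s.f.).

43.2 Ω

Seg 1: A = π(0.511/2 mm)² = π(2.5550e-04 m)² = 2.051e-07 m²
R_1 = (1.64×10^-8)(272)/(2.051e-07) = 21.75 Ω
Seg 2: A = π(d/2)² = π(5.4000e-04 m)² = 9.161e-07 m²
R_2 = (2.55×10^-8)(544)/(9.161e-07) = 15.14 Ω
Seg 3: A = πr² = π(6.5700e-04 m)² = 1.356e-06 m²
R_3 = (1.64×10^-8)(522)/(1.356e-06) = 6.313 Ω
R_total = R_1 + R_2 + R_3 = 43.2 Ω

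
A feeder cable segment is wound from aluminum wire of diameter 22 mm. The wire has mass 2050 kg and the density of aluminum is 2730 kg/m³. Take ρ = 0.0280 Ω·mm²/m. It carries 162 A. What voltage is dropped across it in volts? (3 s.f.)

23.6 V

ρ = 0.0280 Ω·mm²/m = 2.80×10^-8 Ω·m
A = π(d/2)² = π(1.1000e-02 m)² = 3.8013e-04 m²
L = m/(density·A) = 2050/(2730×3.8013e-04) = 1975 m
R = ρL/A = (2.80×10^-8)(1975)/(3.8013e-04) = 0.1455 Ω
V = IR = 162 × 0.1455 = 23.6 V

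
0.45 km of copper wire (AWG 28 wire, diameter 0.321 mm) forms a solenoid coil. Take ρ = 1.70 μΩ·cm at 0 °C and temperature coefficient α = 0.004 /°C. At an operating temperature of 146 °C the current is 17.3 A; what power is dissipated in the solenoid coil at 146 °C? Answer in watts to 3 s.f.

44800 W

ρ = 1.70 μΩ·cm = 1.70×10^-8 Ω·m
A = π(0.321/2 mm)² = π(1.6050e-04 m)² = 8.093e-08 m²
R₍0₎ = ρL/A = (1.70×10^-8)(450)/(8.093e-08) = 94.53 Ω
R₍146₎ = R₍0₎(1 + αΔT) = 94.53 × (1 + 0.004×146) = 149.7 Ω
P = I²R = (17.3)² × 149.7 = 44800 W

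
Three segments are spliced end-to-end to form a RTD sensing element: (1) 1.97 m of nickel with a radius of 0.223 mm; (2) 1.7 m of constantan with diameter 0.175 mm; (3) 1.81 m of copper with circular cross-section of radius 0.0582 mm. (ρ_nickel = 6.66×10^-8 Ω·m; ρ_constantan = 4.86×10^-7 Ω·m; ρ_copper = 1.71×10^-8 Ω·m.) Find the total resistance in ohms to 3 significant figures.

38.1 Ω

Seg 1: A = πr² = π(2.2300e-04 m)² = 1.562e-07 m²
R_1 = (6.66×10^-8)(1.97)/(1.562e-07) = 0.8398 Ω
Seg 2: A = π(d/2)² = π(8.7500e-05 m)² = 2.405e-08 m²
R_2 = (4.86×10^-7)(1.7)/(2.405e-08) = 34.35 Ω
Seg 3: A = πr² = π(5.8200e-05 m)² = 1.064e-08 m²
R_3 = (1.71×10^-8)(1.81)/(1.064e-08) = 2.909 Ω
R_total = R_1 + R_2 + R_3 = 38.1 Ω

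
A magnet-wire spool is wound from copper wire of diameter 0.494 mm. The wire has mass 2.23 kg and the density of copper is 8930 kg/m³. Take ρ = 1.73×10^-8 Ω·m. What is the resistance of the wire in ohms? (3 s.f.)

118 Ω

A = π(d/2)² = π(2.4700e-04 m)² = 1.9167e-07 m²
L = m/(density·A) = 2.23/(8930×1.9167e-07) = 1303 m
R = ρL/A = (1.73×10^-8)(1303)/(1.9167e-07) = 118 Ω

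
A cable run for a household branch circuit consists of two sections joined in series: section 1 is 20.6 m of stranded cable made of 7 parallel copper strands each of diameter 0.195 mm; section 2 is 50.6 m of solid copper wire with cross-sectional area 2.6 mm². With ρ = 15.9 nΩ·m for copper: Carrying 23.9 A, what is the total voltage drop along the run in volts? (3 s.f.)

ρ = 15.9 nΩ·m = 1.59×10^-8 Ω·m
Section 1: A_strand = π(9.7500e-05)² = 2.986e-08 m²; R₁ = ρL/(N·A_s) = (1.59×10^-8)(20.6)/(7×2.986e-08) = 1.567 Ω
Section 2: A = 2.6 mm² = 2.600e-06 m²
R₂ = (1.59×10^-8)(50.6)/(2.600e-06) = 0.3094 Ω
R = R₁ + R₂ = 1.876 Ω
V = IR = 23.9 × 1.876 = 44.8 V

44.8 V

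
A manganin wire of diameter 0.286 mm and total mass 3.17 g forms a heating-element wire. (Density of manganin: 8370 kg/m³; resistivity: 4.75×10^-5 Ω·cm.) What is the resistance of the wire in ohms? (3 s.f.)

ρ = 4.75×10^-5 Ω·cm = 4.75×10^-7 Ω·m
A = π(d/2)² = π(1.4300e-04 m)² = 6.4242e-08 m²
L = m/(density·A) = 0.00317/(8370×6.4242e-08) = 5.895 m
R = ρL/A = (4.75×10^-7)(5.895)/(6.4242e-08) = 43.6 Ω

43.6 Ω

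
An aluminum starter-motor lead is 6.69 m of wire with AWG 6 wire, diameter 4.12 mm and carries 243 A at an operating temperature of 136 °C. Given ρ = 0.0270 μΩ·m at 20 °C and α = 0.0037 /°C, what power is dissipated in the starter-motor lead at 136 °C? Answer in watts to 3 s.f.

ρ = 0.0270 μΩ·m = 2.70×10^-8 Ω·m
A = π(4.12/2 mm)² = π(2.0600e-03 m)² = 1.333e-05 m²
R₍20₎ = ρL/A = (2.70×10^-8)(6.69)/(1.333e-05) = 0.01355 Ω
R₍136₎ = R₍20₎(1 + αΔT) = 0.01355 × (1 + 0.0037×116) = 0.01936 Ω
P = I²R = (243)² × 0.01936 = 1140 W

1140 W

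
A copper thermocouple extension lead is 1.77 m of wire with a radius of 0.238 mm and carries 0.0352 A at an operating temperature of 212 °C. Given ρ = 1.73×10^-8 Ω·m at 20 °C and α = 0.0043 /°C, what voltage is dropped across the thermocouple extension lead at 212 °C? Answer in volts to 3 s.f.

0.0111 V

A = πr² = π(2.3800e-04 m)² = 1.780e-07 m²
R₍20₎ = ρL/A = (1.73×10^-8)(1.77)/(1.780e-07) = 0.1721 Ω
R₍212₎ = R₍20₎(1 + αΔT) = 0.1721 × (1 + 0.0043×192) = 0.3141 Ω
V = IR = 0.0352 × 0.3141 = 0.0111 V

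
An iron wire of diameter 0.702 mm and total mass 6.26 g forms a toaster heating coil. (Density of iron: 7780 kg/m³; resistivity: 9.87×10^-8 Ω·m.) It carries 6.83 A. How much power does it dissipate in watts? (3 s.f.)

A = π(d/2)² = π(3.5100e-04 m)² = 3.8705e-07 m²
L = m/(density·A) = 0.00626/(7780×3.8705e-07) = 2.079 m
R = ρL/A = (9.87×10^-8)(2.079)/(3.8705e-07) = 0.5301 Ω
P = I²R = (6.83)² × 0.5301 = 24.7 W

24.7 W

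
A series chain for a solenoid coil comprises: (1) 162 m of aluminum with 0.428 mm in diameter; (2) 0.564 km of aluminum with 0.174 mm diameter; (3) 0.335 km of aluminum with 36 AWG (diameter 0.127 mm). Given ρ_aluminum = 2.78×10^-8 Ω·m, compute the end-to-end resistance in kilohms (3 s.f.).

1.43 kΩ

Seg 1: A = π(d/2)² = π(2.1400e-04 m)² = 1.439e-07 m²
R_1 = (2.78×10^-8)(162)/(1.439e-07) = 31.3 Ω
Seg 2: A = π(d/2)² = π(8.7000e-05 m)² = 2.378e-08 m²
R_2 = (2.78×10^-8)(564)/(2.378e-08) = 659.4 Ω
Seg 3: A = π(0.127/2 mm)² = π(6.3500e-05 m)² = 1.267e-08 m²
R_3 = (2.78×10^-8)(335)/(1.267e-08) = 735.2 Ω
R_total = R_1 + R_2 + R_3 = 1.43 kΩ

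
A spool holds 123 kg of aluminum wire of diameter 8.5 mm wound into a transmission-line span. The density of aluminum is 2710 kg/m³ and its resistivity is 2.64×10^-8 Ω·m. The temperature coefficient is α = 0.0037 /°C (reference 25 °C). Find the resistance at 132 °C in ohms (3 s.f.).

A = π(d/2)² = π(4.2500e-03 m)² = 5.6745e-05 m²
L = m/(density·A) = 123/(2710×5.6745e-05) = 799.8 m
R = ρL/A = (2.64×10^-8)(799.8)/(5.6745e-05) = 0.3721 Ω
R(132 °C) = 0.3721 × (1 + 0.0037×107) = 0.519 Ω

0.519 Ω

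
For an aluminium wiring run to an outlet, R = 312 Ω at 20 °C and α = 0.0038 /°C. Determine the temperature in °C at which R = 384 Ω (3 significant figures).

80.7 °C

R = R₀(1 + α(T − T₀)) ⇒ T = T₀ + (R/R₀ − 1)/α
T = 20 + (384/312 − 1)/0.0038 = 20 + (0.2308)/0.0038 = 80.7 °C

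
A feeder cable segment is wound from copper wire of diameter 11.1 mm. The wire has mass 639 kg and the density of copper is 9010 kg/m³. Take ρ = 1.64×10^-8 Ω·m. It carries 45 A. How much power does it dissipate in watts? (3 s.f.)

252 W

A = π(d/2)² = π(5.5500e-03 m)² = 9.6769e-05 m²
L = m/(density·A) = 639/(9010×9.6769e-05) = 732.9 m
R = ρL/A = (1.64×10^-8)(732.9)/(9.6769e-05) = 0.1242 Ω
P = I²R = (45)² × 0.1242 = 252 W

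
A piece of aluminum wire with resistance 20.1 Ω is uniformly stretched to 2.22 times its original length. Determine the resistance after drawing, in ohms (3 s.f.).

99.1 Ω

Volume constant ⇒ A' = A/k with k = 2.22. R' = ρ(kL)/(A/k) = k²R.
R' = 4.928 × 20.1 = 99.1 Ω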